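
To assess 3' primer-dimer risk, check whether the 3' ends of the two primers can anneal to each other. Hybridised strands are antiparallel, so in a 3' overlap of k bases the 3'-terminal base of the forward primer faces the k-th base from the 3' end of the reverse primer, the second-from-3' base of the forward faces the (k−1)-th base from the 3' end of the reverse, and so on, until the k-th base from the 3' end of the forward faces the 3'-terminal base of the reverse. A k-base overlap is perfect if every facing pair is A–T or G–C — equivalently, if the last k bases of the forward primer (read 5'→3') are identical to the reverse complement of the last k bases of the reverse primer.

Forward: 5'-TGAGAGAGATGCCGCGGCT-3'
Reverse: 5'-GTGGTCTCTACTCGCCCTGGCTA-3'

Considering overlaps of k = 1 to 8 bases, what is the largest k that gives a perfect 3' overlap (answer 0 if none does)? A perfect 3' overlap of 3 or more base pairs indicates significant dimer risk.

Last 8 bases (5'→3') — forward …CCGCGGCT, reverse …CCTGGCTA.
Reverse complement of the reverse primer's last 8 bases: TAGCCAGG; its first k bases are the reverse complement of the reverse primer's last k bases, so a perfect k-base overlap needs the forward primer's last k bases to equal them.
Comparing (forward last k vs required): k=1: T vs T ✓; k=2: CT vs TA ✗; k=3: GCT vs TAG ✗; k=4: GGCT vs TAGC ✗; k=5: CGGCT vs TAGCC ✗; k=6: GCGGCT vs TAGCCA ✗; k=7: CGCGGCT vs TAGCCAG ✗; k=8: CCGCGGCT vs TAGCCAGG ✗.
Only k = 1 is perfect, so the longest perfect 3' overlap is 1.

Longest perfect overlap: 1 complementary base pair; below the dimer-risk threshold (threshold 3).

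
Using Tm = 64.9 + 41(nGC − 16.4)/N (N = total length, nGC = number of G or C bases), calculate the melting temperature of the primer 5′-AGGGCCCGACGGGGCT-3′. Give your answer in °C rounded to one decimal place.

56.2°C

Base counts: A=2, T=1, G=8, C=5; G+C = 13, N = 16.
Tm = 64.9 + 41·(13 − 16.4)/16 = 64.9 + -139.40/16 = 56.2°C.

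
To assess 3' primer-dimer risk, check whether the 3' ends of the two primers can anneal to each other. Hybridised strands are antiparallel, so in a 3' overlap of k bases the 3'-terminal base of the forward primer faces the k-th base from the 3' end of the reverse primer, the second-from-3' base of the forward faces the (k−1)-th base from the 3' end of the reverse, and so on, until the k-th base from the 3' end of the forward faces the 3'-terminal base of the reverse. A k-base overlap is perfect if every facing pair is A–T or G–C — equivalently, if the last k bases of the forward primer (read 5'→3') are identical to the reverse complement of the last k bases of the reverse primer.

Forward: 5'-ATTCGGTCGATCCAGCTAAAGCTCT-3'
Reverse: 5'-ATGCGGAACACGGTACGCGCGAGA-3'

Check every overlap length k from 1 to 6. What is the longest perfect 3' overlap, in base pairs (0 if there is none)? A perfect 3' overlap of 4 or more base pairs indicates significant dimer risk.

Last 6 bases (5'→3') — forward …AGCTCT, reverse …GCGAGA.
Reverse complement of the reverse primer's last 6 bases: TCTCGC; its first k bases are the reverse complement of the reverse primer's last k bases, so a perfect k-base overlap needs the forward primer's last k bases to equal them.
Comparing (forward last k vs required): k=1: T vs T ✓; k=2: CT vs TC ✗; k=3: TCT vs TCT ✓; k=4: CTCT vs TCTC ✗; k=5: GCTCT vs TCTCG ✗; k=6: AGCTCT vs TCTCGC ✗.
Perfect overlaps at k = 1, 3; the largest is 3.

Longest perfect overlap: 3 complementary base pairs; below the dimer-risk threshold (threshold 4).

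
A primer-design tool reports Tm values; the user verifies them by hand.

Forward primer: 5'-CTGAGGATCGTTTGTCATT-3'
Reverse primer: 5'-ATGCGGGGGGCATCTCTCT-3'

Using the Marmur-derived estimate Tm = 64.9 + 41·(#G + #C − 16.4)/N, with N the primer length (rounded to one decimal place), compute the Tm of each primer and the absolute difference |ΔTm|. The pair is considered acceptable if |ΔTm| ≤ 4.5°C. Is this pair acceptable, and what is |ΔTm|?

|ΔTm| = 8.6°C; the pair is not acceptable.

Forward: G+C = 8, N = 19 → Tm = 64.9 + 41·(8 − 16.4)/19 = 46.8°C.
Reverse: G+C = 12, N = 19 → Tm = 64.9 + 41·(12 − 16.4)/19 = 55.4°C.
|ΔTm| = |46.8 − 55.4| = 8.6°C, > 4.5°C.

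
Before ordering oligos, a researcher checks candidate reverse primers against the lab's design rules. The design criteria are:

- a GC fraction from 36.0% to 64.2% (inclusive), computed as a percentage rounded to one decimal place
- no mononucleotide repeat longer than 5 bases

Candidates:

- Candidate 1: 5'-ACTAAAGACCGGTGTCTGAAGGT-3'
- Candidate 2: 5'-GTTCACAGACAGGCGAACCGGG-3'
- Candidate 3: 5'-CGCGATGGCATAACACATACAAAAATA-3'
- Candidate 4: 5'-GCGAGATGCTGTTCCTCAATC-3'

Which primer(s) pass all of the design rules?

Candidate 1 (23 nt, A=7 T=5 G=7 C=4): GC 11/23 = 47.8% ✓; longest run = 3 ✓ — passes.
Candidate 2 (22 nt, A=6 T=2 G=8 C=6): GC 14/22 = 63.6% ✓; longest run = 3 ✓ — passes.
Candidate 3 (27 nt, A=13 T=4 G=4 C=6): GC 10/27 = 37.0% ✓; longest run = 5 ✓ — passes.
Candidate 4 (21 nt, A=4 T=6 G=5 C=6): GC 11/21 = 52.4% ✓; longest run = 2 ✓ — passes.

Candidate 1, Candidate 2, Candidate 3 and Candidate 4.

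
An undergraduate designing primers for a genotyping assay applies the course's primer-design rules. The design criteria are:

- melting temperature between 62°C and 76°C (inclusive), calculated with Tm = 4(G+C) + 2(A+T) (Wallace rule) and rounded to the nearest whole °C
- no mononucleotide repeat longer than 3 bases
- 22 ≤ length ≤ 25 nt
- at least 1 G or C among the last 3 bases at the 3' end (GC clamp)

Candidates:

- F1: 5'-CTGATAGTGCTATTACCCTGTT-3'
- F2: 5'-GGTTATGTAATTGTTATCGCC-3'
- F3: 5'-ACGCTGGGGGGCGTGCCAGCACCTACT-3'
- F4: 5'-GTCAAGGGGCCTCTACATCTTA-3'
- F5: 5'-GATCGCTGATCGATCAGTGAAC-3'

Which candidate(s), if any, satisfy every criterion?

F1 (22 nt, A=4 T=9 G=4 C=5): Tm = 2·13 + 4·9 = 62°C ✓; longest run = 3 ✓; length 22 ✓; 3' end GTT has 1 G/C ✓ — passes.
F2 (21 nt, A=4 T=9 G=5 C=3): Tm = 2·13 + 4·8 = 58°C, outside 62–76°C ✗; longest run = 2 ✓; length 21, outside 22–25 ✗; 3' end GCC has 3 G/C ✓ — fails.
F3 (27 nt, A=4 T=4 G=10 C=9): Tm = 2·8 + 4·19 = 92°C, outside 62–76°C ✗; longest run = 6, exceeds 3 ✗; length 27, outside 22–25 ✗; 3' end ACT has 1 G/C ✓ — fails.
F4 (22 nt, A=5 T=6 G=5 C=6): Tm = 2·11 + 4·11 = 66°C ✓; longest run = 4, exceeds 3 ✗; length 22 ✓; 3' end TTA has 0 G/C, need ≥1 ✗ — fails.
F5 (22 nt, A=6 T=5 G=6 C=5): Tm = 2·11 + 4·11 = 66°C ✓; longest run = 2 ✓; length 22 ✓; 3' end AAC has 1 G/C ✓ — passes.

F1 and F5.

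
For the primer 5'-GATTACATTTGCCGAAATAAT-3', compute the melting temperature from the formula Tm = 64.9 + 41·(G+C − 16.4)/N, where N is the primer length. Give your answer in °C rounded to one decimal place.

Base counts: A=8, T=7, G=3, C=3; G+C = 6, N = 21.
Tm = 64.9 + 41·(6 − 16.4)/21 = 64.9 + -426.40/21 = 44.6°C.

44.6°C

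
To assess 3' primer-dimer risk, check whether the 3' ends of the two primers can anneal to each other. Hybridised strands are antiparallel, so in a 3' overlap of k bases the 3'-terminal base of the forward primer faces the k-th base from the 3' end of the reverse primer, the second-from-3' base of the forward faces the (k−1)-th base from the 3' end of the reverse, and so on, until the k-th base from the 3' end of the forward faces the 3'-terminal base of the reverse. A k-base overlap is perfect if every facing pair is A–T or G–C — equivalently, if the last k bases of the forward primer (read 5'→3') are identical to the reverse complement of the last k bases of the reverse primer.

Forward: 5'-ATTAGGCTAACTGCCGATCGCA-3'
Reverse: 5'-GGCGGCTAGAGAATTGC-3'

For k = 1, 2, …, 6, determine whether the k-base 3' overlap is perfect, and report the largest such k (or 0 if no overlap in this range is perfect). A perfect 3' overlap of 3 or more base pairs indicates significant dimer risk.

Last 6 bases (5'→3') — forward …ATCGCA, reverse …AATTGC.
Reverse complement of the reverse primer's last 6 bases: GCAATT; its first k bases are the reverse complement of the reverse primer's last k bases, so a perfect k-base overlap needs the forward primer's last k bases to equal them.
Comparing (forward last k vs required): k=1: A vs G ✗; k=2: CA vs GC ✗; k=3: GCA vs GCA ✓; k=4: CGCA vs GCAA ✗; k=5: TCGCA vs GCAAT ✗; k=6: ATCGCA vs GCAATT ✗.
Only k = 3 is perfect, so the longest perfect 3' overlap is 3.

Longest perfect overlap: 3 complementary base pairs; significant dimer risk (threshold 3).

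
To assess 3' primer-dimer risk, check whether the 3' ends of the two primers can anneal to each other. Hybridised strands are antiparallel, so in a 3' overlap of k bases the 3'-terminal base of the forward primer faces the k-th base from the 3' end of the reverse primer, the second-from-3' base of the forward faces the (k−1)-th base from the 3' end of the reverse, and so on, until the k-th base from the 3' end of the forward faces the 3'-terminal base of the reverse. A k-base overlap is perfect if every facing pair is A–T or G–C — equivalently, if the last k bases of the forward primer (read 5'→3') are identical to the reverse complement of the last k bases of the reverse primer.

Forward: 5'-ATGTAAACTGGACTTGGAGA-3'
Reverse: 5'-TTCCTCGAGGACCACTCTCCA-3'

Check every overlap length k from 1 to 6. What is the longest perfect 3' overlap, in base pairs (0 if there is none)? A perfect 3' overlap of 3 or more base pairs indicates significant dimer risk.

Longest perfect overlap: 6 complementary base pairs; significant dimer risk (threshold 3).

Last 6 bases (5'→3') — forward …TGGAGA, reverse …TCTCCA.
Reverse complement of the reverse primer's last 6 bases: TGGAGA; its first k bases are the reverse complement of the reverse primer's last k bases, so a perfect k-base overlap needs the forward primer's last k bases to equal them.
Comparing (forward last k vs required): k=1: A vs T ✗; k=2: GA vs TG ✗; k=3: AGA vs TGG ✗; k=4: GAGA vs TGGA ✗; k=5: GGAGA vs TGGAG ✗; k=6: TGGAGA vs TGGAGA ✓.
Only k = 6 is perfect, so the longest perfect 3' overlap is 6.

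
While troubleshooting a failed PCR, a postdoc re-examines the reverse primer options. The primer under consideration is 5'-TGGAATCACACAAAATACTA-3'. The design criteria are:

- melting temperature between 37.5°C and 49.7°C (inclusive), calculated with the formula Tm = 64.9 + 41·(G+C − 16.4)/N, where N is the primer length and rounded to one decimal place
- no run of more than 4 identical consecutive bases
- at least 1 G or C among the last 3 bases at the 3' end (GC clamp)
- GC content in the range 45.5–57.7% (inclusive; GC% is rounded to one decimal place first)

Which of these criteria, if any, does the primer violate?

Base counts: A=10, T=4, G=2, C=4 (length 20).
Tm: Tm = 64.9 + 41·(6 − 16.4)/20 = 43.6°C ✓
homopolymer run: longest run = 4 ✓
GC clamp: 3' end CTA has 1 G/C ✓
GC content: GC 6/20 = 30.0%, outside 45.5–57.7% ✗

Fails: GC content.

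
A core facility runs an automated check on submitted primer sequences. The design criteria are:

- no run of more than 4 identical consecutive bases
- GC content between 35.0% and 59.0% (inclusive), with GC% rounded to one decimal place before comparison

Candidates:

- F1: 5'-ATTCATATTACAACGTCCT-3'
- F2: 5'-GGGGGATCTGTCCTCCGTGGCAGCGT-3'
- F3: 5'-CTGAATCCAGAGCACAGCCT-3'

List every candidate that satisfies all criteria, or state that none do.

F3 only.

F1 (19 nt, A=6 T=7 G=1 C=5): longest run = 2 ✓; GC 6/19 = 31.6%, outside 35.0–59.0% ✗ — fails.
F2 (26 nt, A=2 T=6 G=11 C=7): longest run = 5, exceeds 4 ✗; GC 18/26 = 69.2%, outside 35.0–59.0% ✗ — fails.
F3 (20 nt, A=6 T=3 G=4 C=7): longest run = 2 ✓; GC 11/20 = 55.0% ✓ — passes.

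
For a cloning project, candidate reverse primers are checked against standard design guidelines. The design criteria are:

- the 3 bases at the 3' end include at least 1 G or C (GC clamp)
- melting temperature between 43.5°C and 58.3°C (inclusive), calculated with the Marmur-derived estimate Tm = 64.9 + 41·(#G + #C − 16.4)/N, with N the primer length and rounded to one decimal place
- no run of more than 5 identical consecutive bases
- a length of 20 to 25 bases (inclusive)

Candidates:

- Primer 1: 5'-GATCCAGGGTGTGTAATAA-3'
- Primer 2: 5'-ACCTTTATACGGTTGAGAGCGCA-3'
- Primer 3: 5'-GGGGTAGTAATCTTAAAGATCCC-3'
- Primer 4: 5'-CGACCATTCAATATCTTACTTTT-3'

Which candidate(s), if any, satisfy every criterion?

Primer 2 and Primer 3.

Primer 1 (19 nt, A=6 T=5 G=6 C=2): 3' end TAA has 0 G/C, need ≥1 ✗; Tm = 64.9 + 41·(8 − 16.4)/19 = 46.8°C ✓; longest run = 3 ✓; length 19, outside 20–25 ✗ — fails.
Primer 2 (23 nt, A=6 T=6 G=6 C=5): 3' end GCA has 2 G/C ✓; Tm = 64.9 + 41·(11 − 16.4)/23 = 55.3°C ✓; longest run = 3 ✓; length 23 ✓ — passes.
Primer 3 (23 nt, A=7 T=6 G=6 C=4): 3' end CCC has 3 G/C ✓; Tm = 64.9 + 41·(10 − 16.4)/23 = 53.5°C ✓; longest run = 4 ✓; length 23 ✓ — passes.
Primer 4 (23 nt, A=6 T=10 G=1 C=6): 3' end TTT has 0 G/C, need ≥1 ✗; Tm = 64.9 + 41·(7 − 16.4)/23 = 48.1°C ✓; longest run = 4 ✓; length 23 ✓ — fails.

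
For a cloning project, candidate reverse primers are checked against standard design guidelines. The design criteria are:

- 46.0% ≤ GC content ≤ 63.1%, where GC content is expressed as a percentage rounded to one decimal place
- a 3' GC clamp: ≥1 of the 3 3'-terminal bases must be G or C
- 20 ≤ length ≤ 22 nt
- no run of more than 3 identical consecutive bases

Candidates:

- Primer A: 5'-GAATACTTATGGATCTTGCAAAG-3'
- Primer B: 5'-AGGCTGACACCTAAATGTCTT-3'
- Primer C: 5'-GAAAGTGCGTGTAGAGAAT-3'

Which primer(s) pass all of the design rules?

Primer A (23 nt, A=8 T=7 G=5 C=3): GC 8/23 = 34.8%, outside 46.0–63.1% ✗; 3' end AAG has 1 G/C ✓; length 23, outside 20–22 ✗; longest run = 3 ✓ — fails.
Primer B (21 nt, A=6 T=6 G=4 C=5): GC 9/21 = 42.9%, outside 46.0–63.1% ✗; 3' end CTT has 1 G/C ✓; length 21 ✓; longest run = 3 ✓ — fails.
Primer C (19 nt, A=7 T=4 G=7 C=1): GC 8/19 = 42.1%, outside 46.0–63.1% ✗; 3' end AAT has 0 G/C, need ≥1 ✗; length 19, outside 20–22 ✗; longest run = 3 ✓ — fails.

None of the candidates satisfy all criteria.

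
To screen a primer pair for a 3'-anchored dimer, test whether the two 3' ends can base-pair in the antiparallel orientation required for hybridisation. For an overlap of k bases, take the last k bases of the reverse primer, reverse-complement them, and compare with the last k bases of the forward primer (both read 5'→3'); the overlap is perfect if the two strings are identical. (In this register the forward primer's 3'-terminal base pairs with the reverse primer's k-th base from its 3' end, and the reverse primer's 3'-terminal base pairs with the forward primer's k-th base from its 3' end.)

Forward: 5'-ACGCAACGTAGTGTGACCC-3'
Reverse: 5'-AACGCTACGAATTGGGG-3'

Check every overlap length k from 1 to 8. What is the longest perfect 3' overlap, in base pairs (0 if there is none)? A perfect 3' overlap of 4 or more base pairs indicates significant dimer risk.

Longest perfect overlap: 3 complementary base pairs; below the dimer-risk threshold (threshold 4).

Last 8 bases (5'→3') — forward …TGTGACCC, reverse …AATTGGGG.
Reverse complement of the reverse primer's last 8 bases: CCCCAATT; its first k bases are the reverse complement of the reverse primer's last k bases, so a perfect k-base overlap needs the forward primer's last k bases to equal them.
Comparing (forward last k vs required): k=1: C vs C ✓; k=2: CC vs CC ✓; k=3: CCC vs CCC ✓; k=4: ACCC vs CCCC ✗; k=5: GACCC vs CCCCA ✗; k=6: TGACCC vs CCCCAA ✗; k=7: GTGACCC vs CCCCAAT ✗; k=8: TGTGACCC vs CCCCAATT ✗.
Perfect overlaps at k = 1, 2, 3; the largest is 3.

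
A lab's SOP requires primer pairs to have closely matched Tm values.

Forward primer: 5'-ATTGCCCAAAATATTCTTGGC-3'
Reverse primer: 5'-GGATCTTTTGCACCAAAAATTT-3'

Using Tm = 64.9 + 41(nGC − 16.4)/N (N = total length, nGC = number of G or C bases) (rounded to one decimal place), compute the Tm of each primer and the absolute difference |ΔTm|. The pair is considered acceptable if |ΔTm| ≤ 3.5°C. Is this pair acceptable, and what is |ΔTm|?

|ΔTm| = 1.1°C; the pair is acceptable.

Forward: G+C = 8, N = 21 → Tm = 64.9 + 41·(8 − 16.4)/21 = 48.5°C.
Reverse: G+C = 7, N = 22 → Tm = 64.9 + 41·(7 − 16.4)/22 = 47.4°C.
|ΔTm| = |48.5 − 47.4| = 1.1°C, ≤ 3.5°C.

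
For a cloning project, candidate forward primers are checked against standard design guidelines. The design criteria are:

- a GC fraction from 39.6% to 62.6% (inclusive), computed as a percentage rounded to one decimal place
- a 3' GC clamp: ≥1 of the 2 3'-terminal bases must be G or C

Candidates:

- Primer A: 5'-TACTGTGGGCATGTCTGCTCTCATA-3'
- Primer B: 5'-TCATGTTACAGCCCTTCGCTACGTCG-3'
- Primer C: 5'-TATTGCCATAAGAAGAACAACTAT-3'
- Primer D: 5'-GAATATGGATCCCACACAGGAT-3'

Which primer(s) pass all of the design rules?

Primer A (25 nt, A=4 T=9 G=6 C=6): GC 12/25 = 48.0% ✓; 3' end TA has 0 G/C, need ≥1 ✗ — fails.
Primer B (26 nt, A=4 T=8 G=5 C=9): GC 14/26 = 53.8% ✓; 3' end CG has 2 G/C ✓ — passes.
Primer C (24 nt, A=11 T=6 G=3 C=4): GC 7/24 = 29.2%, outside 39.6–62.6% ✗; 3' end AT has 0 G/C, need ≥1 ✗ — fails.
Primer D (22 nt, A=8 T=4 G=5 C=5): GC 10/22 = 45.5% ✓; 3' end AT has 0 G/C, need ≥1 ✗ — fails.

Primer B only.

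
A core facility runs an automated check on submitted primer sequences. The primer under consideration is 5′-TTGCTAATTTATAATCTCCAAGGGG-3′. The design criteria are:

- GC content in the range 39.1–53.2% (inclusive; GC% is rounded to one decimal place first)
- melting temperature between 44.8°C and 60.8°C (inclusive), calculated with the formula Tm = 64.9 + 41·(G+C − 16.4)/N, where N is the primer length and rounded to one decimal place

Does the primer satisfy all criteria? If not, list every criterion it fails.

Base counts: A=7, T=9, G=5, C=4 (length 25).
GC content: GC 9/25 = 36.0%, outside 39.1–53.2% ✗
Tm: Tm = 64.9 + 41·(9 − 16.4)/25 = 52.8°C ✓

Fails: GC content.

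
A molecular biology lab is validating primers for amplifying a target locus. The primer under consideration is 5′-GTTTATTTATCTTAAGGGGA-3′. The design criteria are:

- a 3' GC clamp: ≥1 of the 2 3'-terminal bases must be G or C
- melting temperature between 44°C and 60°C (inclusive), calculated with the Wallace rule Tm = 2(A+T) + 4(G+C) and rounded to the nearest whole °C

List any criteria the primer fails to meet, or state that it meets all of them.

Base counts: A=5, T=9, G=5, C=1 (length 20).
GC clamp: 3' end GA has 1 G/C ✓
Tm: Tm = 2·14 + 4·6 = 52°C ✓

Meets all criteria.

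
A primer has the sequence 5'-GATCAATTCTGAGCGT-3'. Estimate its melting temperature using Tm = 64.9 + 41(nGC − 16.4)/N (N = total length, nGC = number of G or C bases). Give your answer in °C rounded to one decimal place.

Base counts: A=4, T=5, G=4, C=3; G+C = 7, N = 16.
Tm = 64.9 + 41·(7 − 16.4)/16 = 64.9 + -385.40/16 = 40.8°C.

40.8°C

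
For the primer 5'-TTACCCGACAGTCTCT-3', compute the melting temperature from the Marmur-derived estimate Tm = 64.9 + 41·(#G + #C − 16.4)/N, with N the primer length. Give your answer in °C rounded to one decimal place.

Base counts: A=3, T=5, G=2, C=6; G+C = 8, N = 16.
Tm = 64.9 + 41·(8 − 16.4)/16 = 64.9 + -344.40/16 = 43.4°C.

43.4°C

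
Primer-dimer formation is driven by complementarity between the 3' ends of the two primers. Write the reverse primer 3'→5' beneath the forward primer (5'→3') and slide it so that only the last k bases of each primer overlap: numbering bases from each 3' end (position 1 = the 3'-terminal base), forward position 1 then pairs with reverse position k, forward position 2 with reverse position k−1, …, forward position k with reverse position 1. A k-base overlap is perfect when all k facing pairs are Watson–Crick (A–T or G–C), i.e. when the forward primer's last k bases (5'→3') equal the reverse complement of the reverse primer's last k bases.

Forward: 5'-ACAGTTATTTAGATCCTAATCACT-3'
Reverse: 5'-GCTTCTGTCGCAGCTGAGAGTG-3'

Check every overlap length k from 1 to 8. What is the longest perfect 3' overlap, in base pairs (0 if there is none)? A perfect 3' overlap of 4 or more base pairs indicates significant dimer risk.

Last 8 bases (5'→3') — forward …TAATCACT, reverse …TGAGAGTG.
Reverse complement of the reverse primer's last 8 bases: CACTCTCA; its first k bases are the reverse complement of the reverse primer's last k bases, so a perfect k-base overlap needs the forward primer's last k bases to equal them.
Comparing (forward last k vs required): k=1: T vs C ✗; k=2: CT vs CA ✗; k=3: ACT vs CAC ✗; k=4: CACT vs CACT ✓; k=5: TCACT vs CACTC ✗; k=6: ATCACT vs CACTCT ✗; k=7: AATCACT vs CACTCTC ✗; k=8: TAATCACT vs CACTCTCA ✗.
Only k = 4 is perfect, so the longest perfect 3' overlap is 4.

Longest perfect overlap: 4 complementary base pairs; significant dimer risk (threshold 4).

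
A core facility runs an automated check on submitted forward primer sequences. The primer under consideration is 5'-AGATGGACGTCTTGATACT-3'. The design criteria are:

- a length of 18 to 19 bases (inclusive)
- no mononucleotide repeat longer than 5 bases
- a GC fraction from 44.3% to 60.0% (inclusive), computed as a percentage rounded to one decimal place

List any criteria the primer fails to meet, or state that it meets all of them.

Fails: GC content.

Base counts: A=5, T=6, G=5, C=3 (length 19).
length: length 19 ✓
homopolymer run: longest run = 2 ✓
GC content: GC 8/19 = 42.1%, outside 44.3–60.0% ✗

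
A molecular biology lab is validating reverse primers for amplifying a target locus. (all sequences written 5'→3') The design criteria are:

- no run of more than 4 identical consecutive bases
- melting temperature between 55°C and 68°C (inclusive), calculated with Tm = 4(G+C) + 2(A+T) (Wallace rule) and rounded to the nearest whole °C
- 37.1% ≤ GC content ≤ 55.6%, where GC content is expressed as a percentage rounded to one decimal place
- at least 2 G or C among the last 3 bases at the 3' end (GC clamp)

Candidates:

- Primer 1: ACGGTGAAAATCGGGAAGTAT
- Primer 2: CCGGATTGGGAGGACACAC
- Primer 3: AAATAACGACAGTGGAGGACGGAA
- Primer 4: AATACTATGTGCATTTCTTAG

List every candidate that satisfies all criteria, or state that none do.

None of the candidates satisfy all criteria.

Primer 1 (21 nt, A=8 T=4 G=7 C=2): longest run = 4 ✓; Tm = 2·12 + 4·9 = 60°C ✓; GC 9/21 = 42.9% ✓; 3' end TAT has 0 G/C, need ≥2 ✗ — fails.
Primer 2 (19 nt, A=5 T=2 G=7 C=5): longest run = 3 ✓; Tm = 2·7 + 4·12 = 62°C ✓; GC 12/19 = 63.2%, outside 37.1–55.6% ✗; 3' end CAC has 2 G/C ✓ — fails.
Primer 3 (24 nt, A=11 T=2 G=8 C=3): longest run = 3 ✓; Tm = 2·13 + 4·11 = 70°C, outside 55–68°C ✗; GC 11/24 = 45.8% ✓; 3' end GAA has 1 G/C, need ≥2 ✗ — fails.
Primer 4 (21 nt, A=6 T=9 G=3 C=3): longest run = 3 ✓; Tm = 2·15 + 4·6 = 54°C, outside 55–68°C ✗; GC 6/21 = 28.6%, outside 37.1–55.6% ✗; 3' end TAG has 1 G/C, need ≥2 ✗ — fails.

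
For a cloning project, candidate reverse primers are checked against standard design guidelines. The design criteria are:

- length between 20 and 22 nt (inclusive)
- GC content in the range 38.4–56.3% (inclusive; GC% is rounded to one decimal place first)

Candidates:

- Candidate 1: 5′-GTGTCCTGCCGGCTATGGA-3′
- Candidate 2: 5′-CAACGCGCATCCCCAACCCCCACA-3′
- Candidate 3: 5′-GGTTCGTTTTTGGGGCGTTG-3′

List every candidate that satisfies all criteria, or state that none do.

Candidate 1 (19 nt, A=2 T=5 G=7 C=5): length 19, outside 20–22 ✗; GC 12/19 = 63.2%, outside 38.4–56.3% ✗ — fails.
Candidate 2 (24 nt, A=7 T=1 G=2 C=14): length 24, outside 20–22 ✗; GC 16/24 = 66.7%, outside 38.4–56.3% ✗ — fails.
Candidate 3 (20 nt, A=0 T=9 G=9 C=2): length 20 ✓; GC 11/20 = 55.0% ✓ — passes.

Candidate 3 only.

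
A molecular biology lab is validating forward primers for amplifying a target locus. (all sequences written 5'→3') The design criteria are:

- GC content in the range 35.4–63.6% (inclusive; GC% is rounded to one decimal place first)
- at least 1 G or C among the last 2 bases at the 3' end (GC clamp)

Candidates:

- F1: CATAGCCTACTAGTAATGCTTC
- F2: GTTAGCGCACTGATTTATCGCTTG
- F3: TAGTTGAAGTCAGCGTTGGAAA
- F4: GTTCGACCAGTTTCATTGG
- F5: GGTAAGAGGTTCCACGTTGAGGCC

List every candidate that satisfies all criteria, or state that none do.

F1 (22 nt, A=6 T=7 G=3 C=6): GC 9/22 = 40.9% ✓; 3' end TC has 1 G/C ✓ — passes.
F2 (24 nt, A=4 T=9 G=6 C=5): GC 11/24 = 45.8% ✓; 3' end TG has 1 G/C ✓ — passes.
F3 (22 nt, A=7 T=6 G=7 C=2): GC 9/22 = 40.9% ✓; 3' end AA has 0 G/C, need ≥1 ✗ — fails.
F4 (19 nt, A=3 T=7 G=5 C=4): GC 9/19 = 47.4% ✓; 3' end GG has 2 G/C ✓ — passes.
F5 (24 nt, A=5 T=5 G=9 C=5): GC 14/24 = 58.3% ✓; 3' end CC has 2 G/C ✓ — passes.

F1, F2, F4 and F5.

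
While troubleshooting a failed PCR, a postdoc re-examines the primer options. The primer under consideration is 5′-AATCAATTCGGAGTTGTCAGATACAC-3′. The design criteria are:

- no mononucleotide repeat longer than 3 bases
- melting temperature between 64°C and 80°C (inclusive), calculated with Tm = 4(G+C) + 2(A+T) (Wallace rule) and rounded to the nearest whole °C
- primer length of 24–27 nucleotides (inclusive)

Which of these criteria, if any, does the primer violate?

Base counts: A=9, T=7, G=5, C=5 (length 26).
homopolymer run: longest run = 2 ✓
Tm: Tm = 2·16 + 4·10 = 72°C ✓
length: length 26 ✓

Meets all criteria.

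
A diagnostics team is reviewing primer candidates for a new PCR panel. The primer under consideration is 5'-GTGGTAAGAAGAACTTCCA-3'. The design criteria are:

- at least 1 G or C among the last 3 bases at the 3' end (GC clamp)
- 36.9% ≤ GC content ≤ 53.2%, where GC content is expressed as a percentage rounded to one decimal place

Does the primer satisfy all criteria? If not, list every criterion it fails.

Base counts: A=7, T=4, G=5, C=3 (length 19).
GC clamp: 3' end CCA has 2 G/C ✓
GC content: GC 8/19 = 42.1% ✓

Meets all criteria.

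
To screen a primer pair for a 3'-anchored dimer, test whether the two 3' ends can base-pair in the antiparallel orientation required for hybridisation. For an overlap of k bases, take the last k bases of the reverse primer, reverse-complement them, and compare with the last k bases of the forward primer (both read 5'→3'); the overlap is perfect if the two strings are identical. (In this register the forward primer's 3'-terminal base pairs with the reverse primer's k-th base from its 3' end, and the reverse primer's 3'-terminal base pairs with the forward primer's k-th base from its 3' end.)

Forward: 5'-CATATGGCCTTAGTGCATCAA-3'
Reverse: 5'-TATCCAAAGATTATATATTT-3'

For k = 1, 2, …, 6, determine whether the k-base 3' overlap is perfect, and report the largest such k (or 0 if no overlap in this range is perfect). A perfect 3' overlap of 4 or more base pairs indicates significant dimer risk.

Longest perfect overlap: 2 complementary base pairs; below the dimer-risk threshold (threshold 4).

Last 6 bases (5'→3') — forward …CATCAA, reverse …ATATTT.
Reverse complement of the reverse primer's last 6 bases: AAATAT; its first k bases are the reverse complement of the reverse primer's last k bases, so a perfect k-base overlap needs the forward primer's last k bases to equal them.
Comparing (forward last k vs required): k=1: A vs A ✓; k=2: AA vs AA ✓; k=3: CAA vs AAA ✗; k=4: TCAA vs AAAT ✗; k=5: ATCAA vs AAATA ✗; k=6: CATCAA vs AAATAT ✗.
Perfect overlaps at k = 1, 2; the largest is 2.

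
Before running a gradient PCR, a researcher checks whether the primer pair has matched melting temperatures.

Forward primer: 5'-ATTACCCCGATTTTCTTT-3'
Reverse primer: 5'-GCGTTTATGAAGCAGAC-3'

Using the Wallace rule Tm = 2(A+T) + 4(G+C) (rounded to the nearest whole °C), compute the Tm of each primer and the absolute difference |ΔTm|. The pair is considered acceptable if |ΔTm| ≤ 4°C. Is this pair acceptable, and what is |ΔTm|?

|ΔTm| = 2°C; the pair is acceptable.

Forward: A=3 T=9 G=1 C=5 → Tm = 2·12 + 4·6 = 48°C.
Reverse: A=5 T=4 G=5 C=3 → Tm = 2·9 + 4·8 = 50°C.
|ΔTm| = |48 − 50| = 2°C, ≤ 4°C.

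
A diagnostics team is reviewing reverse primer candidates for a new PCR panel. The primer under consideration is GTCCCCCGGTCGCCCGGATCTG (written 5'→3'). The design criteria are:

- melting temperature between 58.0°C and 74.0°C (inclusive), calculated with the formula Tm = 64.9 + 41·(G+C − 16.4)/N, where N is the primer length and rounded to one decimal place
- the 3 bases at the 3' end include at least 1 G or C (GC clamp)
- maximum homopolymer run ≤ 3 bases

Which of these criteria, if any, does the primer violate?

Fails: homopolymer run.

Base counts: A=1, T=4, G=7, C=10 (length 22).
Tm: Tm = 64.9 + 41·(17 − 16.4)/22 = 66.0°C ✓
GC clamp: 3' end CTG has 2 G/C ✓
homopolymer run: longest run = 5, exceeds 3 ✗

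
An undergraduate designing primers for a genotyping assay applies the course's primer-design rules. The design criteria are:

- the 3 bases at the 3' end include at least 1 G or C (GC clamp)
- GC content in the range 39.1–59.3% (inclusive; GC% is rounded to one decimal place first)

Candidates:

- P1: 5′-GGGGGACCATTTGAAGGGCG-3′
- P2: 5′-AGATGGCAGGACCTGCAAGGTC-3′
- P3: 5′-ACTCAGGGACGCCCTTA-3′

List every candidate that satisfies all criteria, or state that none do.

P1 (20 nt, A=4 T=3 G=10 C=3): 3' end GCG has 3 G/C ✓; GC 13/20 = 65.0%, outside 39.1–59.3% ✗ — fails.
P2 (22 nt, A=6 T=3 G=8 C=5): 3' end GTC has 2 G/C ✓; GC 13/22 = 59.1% ✓ — passes.
P3 (17 nt, A=4 T=3 G=4 C=6): 3' end TTA has 0 G/C, need ≥1 ✗; GC 10/17 = 58.8% ✓ — fails.

P2 only.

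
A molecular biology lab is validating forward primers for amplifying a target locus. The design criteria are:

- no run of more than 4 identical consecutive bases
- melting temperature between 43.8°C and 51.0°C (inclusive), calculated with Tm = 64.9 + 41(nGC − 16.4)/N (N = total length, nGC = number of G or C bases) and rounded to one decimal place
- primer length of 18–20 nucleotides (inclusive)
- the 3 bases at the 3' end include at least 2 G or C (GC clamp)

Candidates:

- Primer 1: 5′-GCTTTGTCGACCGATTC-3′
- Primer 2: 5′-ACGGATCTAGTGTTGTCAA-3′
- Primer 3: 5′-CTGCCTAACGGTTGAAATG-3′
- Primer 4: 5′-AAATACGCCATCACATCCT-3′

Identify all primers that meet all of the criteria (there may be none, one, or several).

Primer 4 only.

Primer 1 (17 nt, A=2 T=6 G=4 C=5): longest run = 3 ✓; Tm = 64.9 + 41·(9 − 16.4)/17 = 47.1°C ✓; length 17, outside 18–20 ✗; 3' end TTC has 1 G/C, need ≥2 ✗ — fails.
Primer 2 (19 nt, A=5 T=6 G=5 C=3): longest run = 2 ✓; Tm = 64.9 + 41·(8 − 16.4)/19 = 46.8°C ✓; length 19 ✓; 3' end CAA has 1 G/C, need ≥2 ✗ — fails.
Primer 3 (19 nt, A=5 T=5 G=5 C=4): longest run = 3 ✓; Tm = 64.9 + 41·(9 − 16.4)/19 = 48.9°C ✓; length 19 ✓; 3' end ATG has 1 G/C, need ≥2 ✗ — fails.
Primer 4 (19 nt, A=7 T=4 G=1 C=7): longest run = 3 ✓; Tm = 64.9 + 41·(8 − 16.4)/19 = 46.8°C ✓; length 19 ✓; 3' end CCT has 2 G/C ✓ — passes.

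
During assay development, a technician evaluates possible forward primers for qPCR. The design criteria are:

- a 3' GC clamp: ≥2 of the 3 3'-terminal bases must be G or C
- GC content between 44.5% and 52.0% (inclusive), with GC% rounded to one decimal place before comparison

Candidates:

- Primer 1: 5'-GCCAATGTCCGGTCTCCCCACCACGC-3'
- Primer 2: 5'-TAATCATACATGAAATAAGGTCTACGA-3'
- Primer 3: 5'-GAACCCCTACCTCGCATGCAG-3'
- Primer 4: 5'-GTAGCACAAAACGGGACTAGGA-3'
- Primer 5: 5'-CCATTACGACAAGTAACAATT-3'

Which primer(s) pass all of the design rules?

Primer 1 (26 nt, A=4 T=4 G=5 C=13): 3' end CGC has 3 G/C ✓; GC 18/26 = 69.2%, outside 44.5–52.0% ✗ — fails.
Primer 2 (27 nt, A=12 T=7 G=4 C=4): 3' end CGA has 2 G/C ✓; GC 8/27 = 29.6%, outside 44.5–52.0% ✗ — fails.
Primer 3 (21 nt, A=5 T=3 G=4 C=9): 3' end CAG has 2 G/C ✓; GC 13/21 = 61.9%, outside 44.5–52.0% ✗ — fails.
Primer 4 (22 nt, A=9 T=2 G=7 C=4): 3' end GGA has 2 G/C ✓; GC 11/22 = 50.0% ✓ — passes.
Primer 5 (21 nt, A=9 T=5 G=2 C=5): 3' end ATT has 0 G/C, need ≥2 ✗; GC 7/21 = 33.3%, outside 44.5–52.0% ✗ — fails.

Primer 4 only.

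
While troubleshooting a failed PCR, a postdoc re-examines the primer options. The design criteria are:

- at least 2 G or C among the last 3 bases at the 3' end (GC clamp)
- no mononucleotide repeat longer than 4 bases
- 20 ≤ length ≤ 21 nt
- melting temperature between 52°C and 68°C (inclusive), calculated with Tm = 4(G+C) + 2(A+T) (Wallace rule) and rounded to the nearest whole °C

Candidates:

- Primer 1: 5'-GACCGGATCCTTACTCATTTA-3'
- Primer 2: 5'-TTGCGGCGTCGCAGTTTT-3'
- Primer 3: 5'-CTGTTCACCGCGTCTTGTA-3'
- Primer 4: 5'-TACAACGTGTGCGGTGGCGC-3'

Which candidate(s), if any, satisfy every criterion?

Primer 1 (21 nt, A=5 T=7 G=3 C=6): 3' end TTA has 0 G/C, need ≥2 ✗; longest run = 3 ✓; length 21 ✓; Tm = 2·12 + 4·9 = 60°C ✓ — fails.
Primer 2 (18 nt, A=1 T=7 G=6 C=4): 3' end TTT has 0 G/C, need ≥2 ✗; longest run = 4 ✓; length 18, outside 20–21 ✗; Tm = 2·8 + 4·10 = 56°C ✓ — fails.
Primer 3 (19 nt, A=2 T=7 G=4 C=6): 3' end GTA has 1 G/C, need ≥2 ✗; longest run = 2 ✓; length 19, outside 20–21 ✗; Tm = 2·9 + 4·10 = 58°C ✓ — fails.
Primer 4 (20 nt, A=3 T=4 G=8 C=5): 3' end CGC has 3 G/C ✓; longest run = 2 ✓; length 20 ✓; Tm = 2·7 + 4·13 = 66°C ✓ — passes.

Primer 4 only.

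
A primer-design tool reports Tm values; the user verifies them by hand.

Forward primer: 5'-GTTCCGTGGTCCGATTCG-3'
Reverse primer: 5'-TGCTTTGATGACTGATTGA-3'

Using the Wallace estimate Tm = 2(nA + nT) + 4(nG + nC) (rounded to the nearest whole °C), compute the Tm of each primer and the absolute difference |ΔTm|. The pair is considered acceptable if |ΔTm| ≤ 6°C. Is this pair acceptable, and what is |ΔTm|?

Forward: A=1 T=6 G=6 C=5 → Tm = 2·7 + 4·11 = 58°C.
Reverse: A=4 T=8 G=5 C=2 → Tm = 2·12 + 4·7 = 52°C.
|ΔTm| = |58 − 52| = 6°C, ≤ 6°C.

|ΔTm| = 6°C; the pair is acceptable.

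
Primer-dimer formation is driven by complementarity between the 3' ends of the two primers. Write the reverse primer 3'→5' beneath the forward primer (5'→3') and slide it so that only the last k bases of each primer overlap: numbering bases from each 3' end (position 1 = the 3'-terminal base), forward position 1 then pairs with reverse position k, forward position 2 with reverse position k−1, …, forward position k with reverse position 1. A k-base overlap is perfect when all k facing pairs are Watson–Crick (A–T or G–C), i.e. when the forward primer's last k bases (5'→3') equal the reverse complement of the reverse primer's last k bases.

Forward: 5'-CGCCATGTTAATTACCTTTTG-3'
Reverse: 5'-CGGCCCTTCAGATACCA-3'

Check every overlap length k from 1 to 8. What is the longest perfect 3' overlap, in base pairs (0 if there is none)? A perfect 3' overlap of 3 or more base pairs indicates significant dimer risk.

Longest perfect overlap: 2 complementary base pairs; below the dimer-risk threshold (threshold 3).

Last 8 bases (5'→3') — forward …ACCTTTTG, reverse …AGATACCA.
Reverse complement of the reverse primer's last 8 bases: TGGTATCT; its first k bases are the reverse complement of the reverse primer's last k bases, so a perfect k-base overlap needs the forward primer's last k bases to equal them.
Comparing (forward last k vs required): k=1: G vs T ✗; k=2: TG vs TG ✓; k=3: TTG vs TGG ✗; k=4: TTTG vs TGGT ✗; k=5: TTTTG vs TGGTA ✗; k=6: CTTTTG vs TGGTAT ✗; k=7: CCTTTTG vs TGGTATC ✗; k=8: ACCTTTTG vs TGGTATCT ✗.
Only k = 2 is perfect, so the longest perfect 3' overlap is 2.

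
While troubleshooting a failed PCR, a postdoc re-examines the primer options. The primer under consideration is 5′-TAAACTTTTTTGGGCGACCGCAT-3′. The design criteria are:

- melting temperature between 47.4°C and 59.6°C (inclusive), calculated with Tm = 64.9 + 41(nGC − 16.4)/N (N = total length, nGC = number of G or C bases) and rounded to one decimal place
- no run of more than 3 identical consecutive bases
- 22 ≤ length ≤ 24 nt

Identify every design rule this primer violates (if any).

Fails: homopolymer run.

Base counts: A=5, T=8, G=5, C=5 (length 23).
Tm: Tm = 64.9 + 41·(10 − 16.4)/23 = 53.5°C ✓
homopolymer run: longest run = 6, exceeds 3 ✗
length: length 23 ✓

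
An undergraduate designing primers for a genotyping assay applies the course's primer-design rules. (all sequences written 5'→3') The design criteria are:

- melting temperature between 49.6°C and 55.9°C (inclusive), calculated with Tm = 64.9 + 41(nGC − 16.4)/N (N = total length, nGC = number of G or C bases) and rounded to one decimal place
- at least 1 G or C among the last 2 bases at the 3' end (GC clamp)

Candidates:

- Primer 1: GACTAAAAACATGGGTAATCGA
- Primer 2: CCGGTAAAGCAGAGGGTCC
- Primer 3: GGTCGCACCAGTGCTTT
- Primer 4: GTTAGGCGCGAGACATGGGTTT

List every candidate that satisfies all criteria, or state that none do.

Primer 2 only.

Primer 1 (22 nt, A=10 T=4 G=5 C=3): Tm = 64.9 + 41·(8 − 16.4)/22 = 49.2°C, outside 49.6–55.9°C ✗; 3' end GA has 1 G/C ✓ — fails.
Primer 2 (19 nt, A=5 T=2 G=7 C=5): Tm = 64.9 + 41·(12 − 16.4)/19 = 55.4°C ✓; 3' end CC has 2 G/C ✓ — passes.
Primer 3 (17 nt, A=2 T=5 G=5 C=5): Tm = 64.9 + 41·(10 − 16.4)/17 = 49.5°C, outside 49.6–55.9°C ✗; 3' end TT has 0 G/C, need ≥1 ✗ — fails.
Primer 4 (22 nt, A=4 T=6 G=9 C=3): Tm = 64.9 + 41·(12 − 16.4)/22 = 56.7°C, outside 49.6–55.9°C ✗; 3' end TT has 0 G/C, need ≥1 ✗ — fails.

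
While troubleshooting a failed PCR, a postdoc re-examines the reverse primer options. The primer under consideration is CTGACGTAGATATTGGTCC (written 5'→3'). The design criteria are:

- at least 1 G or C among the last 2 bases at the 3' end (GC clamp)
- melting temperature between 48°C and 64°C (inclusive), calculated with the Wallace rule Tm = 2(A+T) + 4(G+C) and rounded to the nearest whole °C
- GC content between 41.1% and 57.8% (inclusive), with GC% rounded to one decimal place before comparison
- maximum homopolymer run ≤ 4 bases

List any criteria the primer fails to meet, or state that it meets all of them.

Meets all criteria.

Base counts: A=4, T=6, G=5, C=4 (length 19).
GC clamp: 3' end CC has 2 G/C ✓
Tm: Tm = 2·10 + 4·9 = 56°C ✓
GC content: GC 9/19 = 47.4% ✓
homopolymer run: longest run = 2 ✓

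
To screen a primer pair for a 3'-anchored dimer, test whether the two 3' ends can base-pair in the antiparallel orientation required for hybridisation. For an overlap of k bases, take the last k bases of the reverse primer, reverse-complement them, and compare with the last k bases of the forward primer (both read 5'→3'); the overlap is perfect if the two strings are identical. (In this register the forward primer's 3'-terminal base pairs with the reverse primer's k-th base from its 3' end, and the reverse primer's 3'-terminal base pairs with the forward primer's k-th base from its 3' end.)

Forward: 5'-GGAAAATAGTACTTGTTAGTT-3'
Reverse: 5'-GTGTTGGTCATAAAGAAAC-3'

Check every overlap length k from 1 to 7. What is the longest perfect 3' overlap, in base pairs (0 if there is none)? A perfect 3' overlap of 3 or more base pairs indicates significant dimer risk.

Longest perfect overlap: 3 complementary base pairs; significant dimer risk (threshold 3).

Last 7 bases (5'→3') — forward …GTTAGTT, reverse …AAGAAAC.
Reverse complement of the reverse primer's last 7 bases: GTTTCTT; its first k bases are the reverse complement of the reverse primer's last k bases, so a perfect k-base overlap needs the forward primer's last k bases to equal them.
Comparing (forward last k vs required): k=1: T vs G ✗; k=2: TT vs GT ✗; k=3: GTT vs GTT ✓; k=4: AGTT vs GTTT ✗; k=5: TAGTT vs GTTTC ✗; k=6: TTAGTT vs GTTTCT ✗; k=7: GTTAGTT vs GTTTCTT ✗.
Only k = 3 is perfect, so the longest perfect 3' overlap is 3.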